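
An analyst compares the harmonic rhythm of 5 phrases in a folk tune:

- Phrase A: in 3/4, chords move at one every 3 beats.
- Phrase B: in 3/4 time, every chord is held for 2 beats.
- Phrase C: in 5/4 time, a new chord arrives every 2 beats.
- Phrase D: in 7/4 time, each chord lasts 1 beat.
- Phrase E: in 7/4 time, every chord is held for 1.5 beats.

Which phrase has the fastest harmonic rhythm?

A: 3/3 = 1 chord/bar.
B: 3/2 = 1.5 chords/bar.
C: 5/2 = 2.5 chords/bar.
D: 7/1 = 7 chords/bar.
E: 7/1.5 = 14/3 chords/bar.
Fastest is D at 7 chords/bar.

Phrase D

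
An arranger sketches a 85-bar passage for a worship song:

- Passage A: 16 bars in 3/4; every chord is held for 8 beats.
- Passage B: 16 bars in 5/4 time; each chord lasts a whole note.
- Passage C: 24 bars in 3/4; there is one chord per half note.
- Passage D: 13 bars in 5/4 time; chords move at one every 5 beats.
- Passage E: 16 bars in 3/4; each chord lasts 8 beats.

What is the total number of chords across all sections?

81 chords

A: 16·3 = 48 beats, 48/8 = 6 chords.
B: 16·5 = 80 beats, 80/4 = 20 chords.
C: 24·3 = 72 beats, 72/2 = 36 chords.
D: 13·5 = 65 beats, 65/5 = 13 chords.
E: 16·3 = 48 beats, 48/8 = 6 chords.
Total: 6 + 20 + 36 + 13 + 6 = 81.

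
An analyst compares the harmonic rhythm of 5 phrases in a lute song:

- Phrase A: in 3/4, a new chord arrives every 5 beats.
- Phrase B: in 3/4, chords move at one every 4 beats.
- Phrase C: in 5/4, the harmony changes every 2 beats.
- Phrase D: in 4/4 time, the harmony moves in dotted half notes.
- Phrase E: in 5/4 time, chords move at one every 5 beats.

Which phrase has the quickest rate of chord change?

Phrase C

A: each chord is 5 beats in 3/4, so 0.6 per bar.
B: each chord is 4 beats in 3/4, so 0.75 per bar.
C: each chord is 2 beats in 5/4, so 2.5 per bar.
D: each chord is 3 beats in 4/4, so 4/3 per bar.
E: each chord is 5 beats in 5/4, so 1 per bar.
Fastest is C at 2.5 chords/bar.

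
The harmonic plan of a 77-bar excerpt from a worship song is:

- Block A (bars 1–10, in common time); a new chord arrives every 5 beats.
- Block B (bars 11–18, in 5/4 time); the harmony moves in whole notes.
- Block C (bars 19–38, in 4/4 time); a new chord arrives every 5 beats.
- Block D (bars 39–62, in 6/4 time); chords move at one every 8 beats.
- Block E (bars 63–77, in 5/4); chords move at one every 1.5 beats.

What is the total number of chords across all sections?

102 chords

A: 10 bars × 4 beats = 40 beats; 5 beats/chord → 8 chords.
B: 8 bars × 5 beats = 40 beats; 4 beats/chord → 10 chords.
C: 20 bars × 4 beats = 80 beats; 5 beats/chord → 16 chords.
D: 24 bars × 6 beats = 144 beats; 8 beats/chord → 18 chords.
E: 15 bars × 5 beats = 75 beats; 1.5 beats/chord → 50 chords.
Total: 8 + 10 + 16 + 18 + 50 = 102.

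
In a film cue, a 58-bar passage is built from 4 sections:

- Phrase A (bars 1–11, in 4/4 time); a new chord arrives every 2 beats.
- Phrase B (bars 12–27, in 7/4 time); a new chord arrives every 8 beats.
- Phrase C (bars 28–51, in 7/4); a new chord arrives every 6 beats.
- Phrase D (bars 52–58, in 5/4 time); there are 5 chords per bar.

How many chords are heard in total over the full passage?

99 chords

A: 11 bars × 4 beats = 44 beats; 2 beats/chord → 22 chords.
B: 16 bars × 7 beats = 112 beats; 8 beats/chord → 14 chords.
C: 24 bars × 7 beats = 168 beats; 6 beats/chord → 28 chords.
D: 7 bars × 5 beats = 35 beats; 1 beat/chord → 35 chords.
Total: 22 + 14 + 28 + 35 = 99.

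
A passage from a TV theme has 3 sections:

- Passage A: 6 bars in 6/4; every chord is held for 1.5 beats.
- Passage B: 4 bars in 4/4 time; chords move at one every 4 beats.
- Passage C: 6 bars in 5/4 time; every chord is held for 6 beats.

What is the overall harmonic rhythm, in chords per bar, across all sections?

A: 6 × 6 = 36 beats ÷ 1.5 = 24 chords.
B: 4 × 4 = 16 beats ÷ 4 = 4 chords.
C: 6 × 5 = 30 beats ÷ 6 = 5 chords.
Overall: 33 chords over 16 bars → 33/16 = 33/16 chords per bar.

33/16 chords per bar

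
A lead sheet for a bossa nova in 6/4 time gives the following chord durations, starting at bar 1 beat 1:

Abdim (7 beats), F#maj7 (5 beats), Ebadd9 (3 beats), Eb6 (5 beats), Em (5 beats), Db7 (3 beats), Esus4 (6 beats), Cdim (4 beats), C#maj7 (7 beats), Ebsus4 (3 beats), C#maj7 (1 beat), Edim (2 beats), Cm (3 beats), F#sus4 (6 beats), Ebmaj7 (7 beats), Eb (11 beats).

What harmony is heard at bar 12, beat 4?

Eb

Beat 4 of bar 12 is beat (12−1)×6 + 4 = 70 overall.
Running totals: Abdim ends at 7, F#maj7 ends at 12, Ebadd9 ends at 15, Eb6 ends at 20, Em ends at 25, Db7 ends at 28, Esus4 ends at 34, Cdim ends at 38, C#maj7 ends at 45, Ebsus4 ends at 48, C#maj7 ends at 49, Edim ends at 51, Cm ends at 54, F#sus4 ends at 60, Ebmaj7 ends at 67, Eb ends at 78.
Beat 70 falls within Eb.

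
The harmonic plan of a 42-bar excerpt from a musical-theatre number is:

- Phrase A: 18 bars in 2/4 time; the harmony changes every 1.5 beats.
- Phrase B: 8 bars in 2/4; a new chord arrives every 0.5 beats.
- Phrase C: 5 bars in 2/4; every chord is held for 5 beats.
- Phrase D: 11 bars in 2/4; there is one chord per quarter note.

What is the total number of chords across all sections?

A has 36 beats and chords last 1.5 each, so 24 chords.
B has 16 beats and chords last 0.5 each, so 32 chords.
C has 10 beats and chords last 5 each, so 2 chords.
D has 22 beats and chords last 1 each, so 22 chords.
Total: 24 + 32 + 2 + 22 = 80.

80 chords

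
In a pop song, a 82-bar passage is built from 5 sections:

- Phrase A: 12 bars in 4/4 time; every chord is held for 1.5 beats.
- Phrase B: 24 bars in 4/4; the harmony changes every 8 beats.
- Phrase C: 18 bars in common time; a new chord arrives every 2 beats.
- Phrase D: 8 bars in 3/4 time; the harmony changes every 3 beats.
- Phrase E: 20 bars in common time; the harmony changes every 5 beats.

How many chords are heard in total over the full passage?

A: 12·4 = 48 beats, 48/1.5 = 32 chords.
B: 24·4 = 96 beats, 96/8 = 12 chords.
C: 18·4 = 72 beats, 72/2 = 36 chords.
D: 8·3 = 24 beats, 24/3 = 8 chords.
E: 20·4 = 80 beats, 80/5 = 16 chords.
Total: 32 + 12 + 36 + 8 + 16 = 104.

104 chords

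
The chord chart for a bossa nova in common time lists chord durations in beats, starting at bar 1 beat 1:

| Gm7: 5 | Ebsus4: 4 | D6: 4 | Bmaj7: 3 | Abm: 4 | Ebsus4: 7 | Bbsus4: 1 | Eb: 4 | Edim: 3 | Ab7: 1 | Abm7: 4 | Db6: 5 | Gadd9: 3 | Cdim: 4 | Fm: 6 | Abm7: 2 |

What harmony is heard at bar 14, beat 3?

Beat 3 of bar 14 is beat (14−1)×4 + 3 = 55 overall.
Running totals: Gm7 ends at 5, Ebsus4 ends at 9, D6 ends at 13, Bmaj7 ends at 16, Abm ends at 20, Ebsus4 ends at 27, Bbsus4 ends at 28, Eb ends at 32, Edim ends at 35, Ab7 ends at 36, Abm7 ends at 40, Db6 ends at 45, Gadd9 ends at 48, Cdim ends at 52, Fm ends at 58.
Beat 55 falls within Fm.

Fm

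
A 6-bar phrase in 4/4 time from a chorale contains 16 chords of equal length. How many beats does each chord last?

6 bars × 4 beats/bar = 24 beats total.
24 beats ÷ 16 chords = 1.5 beats per chord.
(That is a dotted quarter note.)

1.5 beats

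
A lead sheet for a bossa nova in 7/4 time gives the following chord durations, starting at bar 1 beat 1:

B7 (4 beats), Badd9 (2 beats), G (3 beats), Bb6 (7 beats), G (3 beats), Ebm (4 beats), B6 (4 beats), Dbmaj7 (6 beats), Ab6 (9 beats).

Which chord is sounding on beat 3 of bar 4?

B6

Beat 3 of bar 4 is beat (4−1)×7 + 3 = 24 overall.
Running totals: B7 ends at 4, Badd9 ends at 6, G ends at 9, Bb6 ends at 16, G ends at 19, Ebm ends at 23, B6 ends at 27.
Beat 24 falls within B6.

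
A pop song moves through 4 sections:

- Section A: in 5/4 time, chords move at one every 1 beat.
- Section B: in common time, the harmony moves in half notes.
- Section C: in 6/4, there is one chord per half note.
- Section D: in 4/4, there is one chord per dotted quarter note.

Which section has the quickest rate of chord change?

A: each chord is 1 beat in 5/4, so 5 per bar.
B: each chord is 2 beats in 4/4, so 2 per bar.
C: each chord is 2 beats in 6/4, so 3 per bar.
D: each chord is 1.5 beats in 4/4, so 8/3 per bar.
Fastest is A at 5 chords/bar.

Section A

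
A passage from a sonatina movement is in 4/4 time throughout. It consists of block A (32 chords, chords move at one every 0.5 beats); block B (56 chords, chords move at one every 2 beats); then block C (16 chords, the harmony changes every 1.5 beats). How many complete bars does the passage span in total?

A: 32 × 0.5 = 16 beats = 4 bars.
B: 56 × 2 = 112 beats = 28 bars.
C: 16 × 1.5 = 24 beats = 6 bars.
Total: 4 + 28 + 6 = 38 bars.

38 bars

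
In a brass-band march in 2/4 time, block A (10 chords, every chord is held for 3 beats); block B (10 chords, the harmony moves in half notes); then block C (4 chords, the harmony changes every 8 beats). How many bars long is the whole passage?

A: 10 × 3 = 30 beats = 15 bars.
B: 10 × 2 = 20 beats = 10 bars.
C: 4 × 8 = 32 beats = 16 bars.
Total: 15 + 10 + 16 = 41 bars.

41 bars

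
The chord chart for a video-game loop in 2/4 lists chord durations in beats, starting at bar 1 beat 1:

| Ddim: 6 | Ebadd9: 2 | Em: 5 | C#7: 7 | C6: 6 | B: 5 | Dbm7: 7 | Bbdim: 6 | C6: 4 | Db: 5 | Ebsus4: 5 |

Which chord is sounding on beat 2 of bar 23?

Beat 2 of bar 23 is beat (23−1)×2 + 2 = 46 overall.
Running totals: Ddim ends at 6, Ebadd9 ends at 8, Em ends at 13, C#7 ends at 20, C6 ends at 26, B ends at 31, Dbm7 ends at 38, Bbdim ends at 44, C6 ends at 48.
Beat 46 falls within C6.

C6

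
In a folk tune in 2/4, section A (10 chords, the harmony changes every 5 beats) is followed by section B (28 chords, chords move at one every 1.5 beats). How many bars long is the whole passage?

46 bars

A: 10 × 5 = 50 beats = 25 bars.
B: 28 × 1.5 = 42 beats = 21 bars.
Total: 25 + 21 = 46 bars.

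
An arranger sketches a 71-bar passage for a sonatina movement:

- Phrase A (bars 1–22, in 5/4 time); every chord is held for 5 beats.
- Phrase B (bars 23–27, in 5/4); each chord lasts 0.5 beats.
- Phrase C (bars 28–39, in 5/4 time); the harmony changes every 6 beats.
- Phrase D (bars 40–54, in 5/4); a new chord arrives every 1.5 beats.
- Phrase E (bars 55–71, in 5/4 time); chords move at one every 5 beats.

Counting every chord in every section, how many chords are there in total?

A: 22·5 = 110 beats, 110/5 = 22 chords.
B: 5·5 = 25 beats, 25/0.5 = 50 chords.
C: 12·5 = 60 beats, 60/6 = 10 chords.
D: 15·5 = 75 beats, 75/1.5 = 50 chords.
E: 17·5 = 85 beats, 85/5 = 17 chords.
Total: 22 + 50 + 10 + 50 + 17 = 149.

149 chords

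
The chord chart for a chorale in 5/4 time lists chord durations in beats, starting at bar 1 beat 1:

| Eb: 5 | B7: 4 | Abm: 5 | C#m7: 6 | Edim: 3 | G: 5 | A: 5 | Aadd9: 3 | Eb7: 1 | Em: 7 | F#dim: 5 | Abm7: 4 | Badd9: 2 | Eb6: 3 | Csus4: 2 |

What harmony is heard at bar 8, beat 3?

Em

Beat 3 of bar 8 is beat (8−1)×5 + 3 = 38 overall.
Running totals: Eb ends at 5, B7 ends at 9, Abm ends at 14, C#m7 ends at 20, Edim ends at 23, G ends at 28, A ends at 33, Aadd9 ends at 36, Eb7 ends at 37, Em ends at 44.
Beat 38 falls within Em.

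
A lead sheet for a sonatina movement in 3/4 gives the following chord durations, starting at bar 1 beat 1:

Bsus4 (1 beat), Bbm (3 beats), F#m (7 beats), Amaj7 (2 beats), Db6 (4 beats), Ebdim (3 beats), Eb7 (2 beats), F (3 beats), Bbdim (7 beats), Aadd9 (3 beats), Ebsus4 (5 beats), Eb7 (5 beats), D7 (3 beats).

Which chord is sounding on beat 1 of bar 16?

D7

Beat 1 of bar 16 is beat (16−1)×3 + 1 = 46 overall.
Running totals: Bsus4 ends at 1, Bbm ends at 4, F#m ends at 11, Amaj7 ends at 13, Db6 ends at 17, Ebdim ends at 20, Eb7 ends at 22, F ends at 25, Bbdim ends at 32, Aadd9 ends at 35, Ebsus4 ends at 40, Eb7 ends at 45, D7 ends at 48.
Beat 46 falls within D7.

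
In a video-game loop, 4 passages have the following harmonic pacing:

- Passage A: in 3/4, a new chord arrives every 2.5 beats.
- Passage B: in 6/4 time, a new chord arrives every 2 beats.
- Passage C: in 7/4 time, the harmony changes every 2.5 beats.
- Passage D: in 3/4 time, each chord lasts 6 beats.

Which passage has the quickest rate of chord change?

A: each chord is 2.5 beats in 3/4, so 1.2 per bar.
B: each chord is 2 beats in 6/4, so 3 per bar.
C: each chord is 2.5 beats in 7/4, so 2.8 per bar.
D: each chord is 6 beats in 3/4, so 0.5 per bar.
Fastest is B at 3 chords/bar.

Passage B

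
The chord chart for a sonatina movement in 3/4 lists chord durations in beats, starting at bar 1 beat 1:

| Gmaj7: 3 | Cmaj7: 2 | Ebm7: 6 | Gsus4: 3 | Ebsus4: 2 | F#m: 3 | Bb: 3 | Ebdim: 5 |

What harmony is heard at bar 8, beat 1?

Beat 1 of bar 8 is beat (8−1)×3 + 1 = 22 overall.
Running totals: Gmaj7 ends at 3, Cmaj7 ends at 5, Ebm7 ends at 11, Gsus4 ends at 14, Ebsus4 ends at 16, F#m ends at 19, Bb ends at 22.
Beat 22 falls within Bb.

Bb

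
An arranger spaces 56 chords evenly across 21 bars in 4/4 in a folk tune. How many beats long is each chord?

21 bars × 4 beats/bar = 84 beats total.
84 beats ÷ 56 chords = 1.5 beats per chord.
(That is a dotted quarter note.)

1.5 beats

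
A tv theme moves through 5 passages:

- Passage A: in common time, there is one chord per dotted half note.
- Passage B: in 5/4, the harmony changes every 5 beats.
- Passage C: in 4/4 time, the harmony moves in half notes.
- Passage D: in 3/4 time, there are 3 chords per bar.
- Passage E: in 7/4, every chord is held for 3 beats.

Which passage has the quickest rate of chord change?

Passage D

A: 4 beats/bar ÷ 3 beats/chord = 4/3 chords/bar.
B: 5 beats/bar ÷ 5 beats/chord = 1 chord/bar.
C: 4 beats/bar ÷ 2 beats/chord = 2 chords/bar.
D: 3 beats/bar ÷ 1 beat/chord = 3 chords/bar.
E: 7 beats/bar ÷ 3 beats/chord = 7/3 chords/bar.
Fastest is D at 3 chords/bar.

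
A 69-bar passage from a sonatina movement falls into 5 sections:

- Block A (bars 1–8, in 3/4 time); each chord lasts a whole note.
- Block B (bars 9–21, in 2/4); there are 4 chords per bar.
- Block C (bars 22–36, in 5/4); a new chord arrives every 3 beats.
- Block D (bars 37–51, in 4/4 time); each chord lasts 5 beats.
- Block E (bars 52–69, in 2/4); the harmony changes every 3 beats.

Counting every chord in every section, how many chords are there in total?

107 chords

A: 8 bars × 3 beats = 24 beats; 4 beats/chord → 6 chords.
B: 13 bars × 2 beats = 26 beats; 0.5 beats/chord → 52 chords.
C: 15 bars × 5 beats = 75 beats; 3 beats/chord → 25 chords.
D: 15 bars × 4 beats = 60 beats; 5 beats/chord → 12 chords.
E: 18 bars × 2 beats = 36 beats; 3 beats/chord → 12 chords.
Total: 6 + 52 + 25 + 12 + 12 = 107.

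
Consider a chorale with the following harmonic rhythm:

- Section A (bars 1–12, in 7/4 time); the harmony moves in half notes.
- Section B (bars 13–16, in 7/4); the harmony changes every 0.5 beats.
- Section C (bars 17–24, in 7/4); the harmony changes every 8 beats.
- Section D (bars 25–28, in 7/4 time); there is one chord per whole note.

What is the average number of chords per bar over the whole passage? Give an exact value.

A: 12 × 7 = 84 beats ÷ 2 = 42 chords.
B: 4 × 7 = 28 beats ÷ 0.5 = 56 chords.
C: 8 × 7 = 56 beats ÷ 8 = 7 chords.
D: 4 × 7 = 28 beats ÷ 4 = 7 chords.
Overall: 112 chords over 28 bars → 112/28 = 4 chords per bar.

4 chords per bar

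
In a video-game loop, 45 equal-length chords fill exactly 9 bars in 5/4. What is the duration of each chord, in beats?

9 bars × 5 beats/bar = 45 beats total.
45 beats ÷ 45 chords = 1 beats per chord.
(That is a quarter note.)

1 beat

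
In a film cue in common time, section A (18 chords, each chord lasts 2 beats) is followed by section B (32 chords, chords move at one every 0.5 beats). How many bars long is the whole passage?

A: 18 × 2 = 36 beats = 9 bars.
B: 32 × 0.5 = 16 beats = 4 bars.
Total: 9 + 4 = 13 bars.

13 bars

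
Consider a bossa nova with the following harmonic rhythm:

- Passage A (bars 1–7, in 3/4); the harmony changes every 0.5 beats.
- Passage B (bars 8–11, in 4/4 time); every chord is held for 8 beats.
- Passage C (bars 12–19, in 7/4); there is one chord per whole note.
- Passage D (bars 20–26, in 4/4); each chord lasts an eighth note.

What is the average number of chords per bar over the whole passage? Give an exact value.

57/13 chords per bar

A: 7 × 3 = 21 beats ÷ 0.5 = 42 chords.
B: 4 × 4 = 16 beats ÷ 8 = 2 chords.
C: 8 × 7 = 56 beats ÷ 4 = 14 chords.
D: 7 × 4 = 28 beats ÷ 0.5 = 56 chords.
Overall: 114 chords over 26 bars → 114/26 = 57/13 chords per bar.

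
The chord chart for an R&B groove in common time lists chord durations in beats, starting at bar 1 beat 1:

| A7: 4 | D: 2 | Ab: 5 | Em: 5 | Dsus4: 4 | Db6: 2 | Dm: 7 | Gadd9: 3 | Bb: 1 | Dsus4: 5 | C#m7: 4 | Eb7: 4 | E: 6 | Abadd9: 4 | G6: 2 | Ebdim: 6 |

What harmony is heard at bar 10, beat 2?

Beat 2 of bar 10 is beat (10−1)×4 + 2 = 38 overall.
Running totals: A7 ends at 4, D ends at 6, Ab ends at 11, Em ends at 16, Dsus4 ends at 20, Db6 ends at 22, Dm ends at 29, Gadd9 ends at 32, Bb ends at 33, Dsus4 ends at 38.
Beat 38 falls within Dsus4.

Dsus4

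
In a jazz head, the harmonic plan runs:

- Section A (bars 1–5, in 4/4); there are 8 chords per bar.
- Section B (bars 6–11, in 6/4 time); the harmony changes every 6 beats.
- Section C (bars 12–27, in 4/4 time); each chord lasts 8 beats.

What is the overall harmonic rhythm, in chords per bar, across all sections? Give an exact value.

2 chords per bar

A: 5 bars of 4 beats is 20 beats; at 0.5 beats each that's 40 chords.
B: 6 bars of 6 beats is 36 beats; at 6 beats each that's 6 chords.
C: 16 bars of 4 beats is 64 beats; at 8 beats each that's 8 chords.
Overall: 54 chords over 27 bars → 54/27 = 2 chords per bar.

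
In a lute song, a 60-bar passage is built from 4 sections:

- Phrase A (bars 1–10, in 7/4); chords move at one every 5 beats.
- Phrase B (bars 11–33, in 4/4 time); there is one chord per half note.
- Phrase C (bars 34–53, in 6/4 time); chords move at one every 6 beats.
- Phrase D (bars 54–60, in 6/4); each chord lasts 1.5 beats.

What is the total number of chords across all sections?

108 chords

A has 70 beats and chords last 5 each, so 14 chords.
B has 92 beats and chords last 2 each, so 46 chords.
C has 120 beats and chords last 6 each, so 20 chords.
D has 42 beats and chords last 1.5 each, so 28 chords.
Total: 14 + 46 + 20 + 28 = 108.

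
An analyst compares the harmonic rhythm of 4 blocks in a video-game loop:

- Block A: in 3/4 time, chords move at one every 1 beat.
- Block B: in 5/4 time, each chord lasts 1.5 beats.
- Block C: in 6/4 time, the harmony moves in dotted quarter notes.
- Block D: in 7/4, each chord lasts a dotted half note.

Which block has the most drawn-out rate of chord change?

A: each chord is 1 beat in 3/4, so 3 per bar.
B: each chord is 1.5 beats in 5/4, so 10/3 per bar.
C: each chord is 1.5 beats in 6/4, so 4 per bar.
D: each chord is 3 beats in 7/4, so 7/3 per bar.
Slowest is D at 7/3 chords/bar.

Block D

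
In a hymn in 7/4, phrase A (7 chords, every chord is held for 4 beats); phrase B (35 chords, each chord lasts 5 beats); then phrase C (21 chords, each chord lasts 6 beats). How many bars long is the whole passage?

47 bars

A: 7 × 4 = 28 beats = 4 bars.
B: 35 × 5 = 175 beats = 25 bars.
C: 21 × 6 = 126 beats = 18 bars.
Total: 4 + 25 + 18 = 47 bars.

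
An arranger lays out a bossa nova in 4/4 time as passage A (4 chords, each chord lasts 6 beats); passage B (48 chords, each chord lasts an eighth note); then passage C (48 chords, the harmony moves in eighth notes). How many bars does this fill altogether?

18 bars

A: 4 × 6 = 24 beats = 6 bars.
B: 48 × 0.5 = 24 beats = 6 bars.
C: 48 × 0.5 = 24 beats = 6 bars.
Total: 6 + 6 + 6 = 18 bars.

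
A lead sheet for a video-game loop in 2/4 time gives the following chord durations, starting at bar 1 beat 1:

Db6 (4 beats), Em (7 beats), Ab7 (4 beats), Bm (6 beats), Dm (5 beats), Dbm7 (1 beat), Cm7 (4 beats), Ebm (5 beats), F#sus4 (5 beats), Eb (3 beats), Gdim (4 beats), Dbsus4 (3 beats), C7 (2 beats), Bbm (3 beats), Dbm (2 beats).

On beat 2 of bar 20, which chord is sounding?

Beat 2 of bar 20 is beat (20−1)×2 + 2 = 40 overall.
Running totals: Db6 ends at 4, Em ends at 11, Ab7 ends at 15, Bm ends at 21, Dm ends at 26, Dbm7 ends at 27, Cm7 ends at 31, Ebm ends at 36, F#sus4 ends at 41.
Beat 40 falls within F#sus4.

F#sus4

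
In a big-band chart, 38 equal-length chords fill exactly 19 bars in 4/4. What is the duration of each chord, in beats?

2 beats

19 bars × 4 beats/bar = 76 beats total.
76 beats ÷ 38 chords = 2 beats per chord.
(That is a half note.)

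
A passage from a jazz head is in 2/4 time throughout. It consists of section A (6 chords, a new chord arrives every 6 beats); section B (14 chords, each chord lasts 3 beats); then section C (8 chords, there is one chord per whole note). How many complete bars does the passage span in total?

A: 6 × 6 = 36 beats = 18 bars.
B: 14 × 3 = 42 beats = 21 bars.
C: 8 × 4 = 32 beats = 16 bars.
Total: 18 + 21 + 16 = 55 bars.

55 bars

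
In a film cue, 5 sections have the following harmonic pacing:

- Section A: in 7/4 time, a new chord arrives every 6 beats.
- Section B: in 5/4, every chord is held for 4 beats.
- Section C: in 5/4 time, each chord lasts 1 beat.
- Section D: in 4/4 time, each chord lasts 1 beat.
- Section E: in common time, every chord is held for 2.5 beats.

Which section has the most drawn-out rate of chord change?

A: 7 beats/bar ÷ 6 beats/chord = 7/6 chords/bar.
B: 5 beats/bar ÷ 4 beats/chord = 1.25 chords/bar.
C: 5 beats/bar ÷ 1 beat/chord = 5 chords/bar.
D: 4 beats/bar ÷ 1 beat/chord = 4 chords/bar.
E: 4 beats/bar ÷ 2.5 beats/chord = 1.6 chords/bar.
Slowest is A at 7/6 chords/bar.

Section A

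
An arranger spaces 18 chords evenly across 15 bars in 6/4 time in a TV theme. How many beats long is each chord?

5 beats

15 bars × 6 beats/bar = 90 beats total.
90 beats ÷ 18 chords = 5 beats per chord.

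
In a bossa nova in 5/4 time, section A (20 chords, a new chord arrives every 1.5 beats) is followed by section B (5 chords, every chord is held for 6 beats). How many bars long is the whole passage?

A: 20 × 1.5 = 30 beats = 6 bars.
B: 5 × 6 = 30 beats = 6 bars.
Total: 6 + 6 = 12 bars.

12 bars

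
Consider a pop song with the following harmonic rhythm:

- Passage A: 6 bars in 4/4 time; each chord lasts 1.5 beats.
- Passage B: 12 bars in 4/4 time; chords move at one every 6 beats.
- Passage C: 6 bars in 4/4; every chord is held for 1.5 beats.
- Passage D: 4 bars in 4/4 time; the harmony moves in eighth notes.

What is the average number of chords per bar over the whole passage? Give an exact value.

18/7 chords per bar

A: 6 bars of 4 beats is 24 beats; at 1.5 beats each that's 16 chords.
B: 12 bars of 4 beats is 48 beats; at 6 beats each that's 8 chords.
C: 6 bars of 4 beats is 24 beats; at 1.5 beats each that's 16 chords.
D: 4 bars of 4 beats is 16 beats; at 0.5 beats each that's 32 chords.
Overall: 72 chords over 28 bars → 72/28 = 18/7 chords per bar.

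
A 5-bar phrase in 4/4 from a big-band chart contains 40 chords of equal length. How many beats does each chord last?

5 bars × 4 beats/bar = 20 beats total.
20 beats ÷ 40 chords = 0.5 beats per chord.
(That is an eighth note.)

0.5 beats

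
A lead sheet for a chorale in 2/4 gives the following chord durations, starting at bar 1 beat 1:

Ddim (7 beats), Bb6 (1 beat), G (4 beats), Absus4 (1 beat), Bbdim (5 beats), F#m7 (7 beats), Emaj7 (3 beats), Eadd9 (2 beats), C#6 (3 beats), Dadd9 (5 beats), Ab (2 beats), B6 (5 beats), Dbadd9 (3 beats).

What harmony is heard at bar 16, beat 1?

Beat 1 of bar 16 is beat (16−1)×2 + 1 = 31 overall.
Running totals: Ddim ends at 7, Bb6 ends at 8, G ends at 12, Absus4 ends at 13, Bbdim ends at 18, F#m7 ends at 25, Emaj7 ends at 28, Eadd9 ends at 30, C#6 ends at 33.
Beat 31 falls within C#6.

C#6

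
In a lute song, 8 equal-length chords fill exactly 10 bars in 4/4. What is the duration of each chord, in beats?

10 bars × 4 beats/bar = 40 beats total.
40 beats ÷ 8 chords = 5 beats per chord.

5 beats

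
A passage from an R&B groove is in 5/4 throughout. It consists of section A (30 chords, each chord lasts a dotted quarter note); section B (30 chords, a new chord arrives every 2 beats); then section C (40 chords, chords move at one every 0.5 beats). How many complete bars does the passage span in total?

25 bars

A: 30 × 1.5 = 45 beats = 9 bars.
B: 30 × 2 = 60 beats = 12 bars.
C: 40 × 0.5 = 20 beats = 4 bars.
Total: 9 + 12 + 4 = 25 bars.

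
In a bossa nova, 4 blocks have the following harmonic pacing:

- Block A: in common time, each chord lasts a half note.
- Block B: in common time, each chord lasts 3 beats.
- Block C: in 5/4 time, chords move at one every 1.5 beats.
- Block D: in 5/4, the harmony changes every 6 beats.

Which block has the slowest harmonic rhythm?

Block D

A: 4/2 = 2 chords/bar.
B: 4/3 = 4/3 chords/bar.
C: 5/1.5 = 10/3 chords/bar.
D: 5/6 = 5/6 chords/bar.
Slowest is D at 5/6 chords/bar.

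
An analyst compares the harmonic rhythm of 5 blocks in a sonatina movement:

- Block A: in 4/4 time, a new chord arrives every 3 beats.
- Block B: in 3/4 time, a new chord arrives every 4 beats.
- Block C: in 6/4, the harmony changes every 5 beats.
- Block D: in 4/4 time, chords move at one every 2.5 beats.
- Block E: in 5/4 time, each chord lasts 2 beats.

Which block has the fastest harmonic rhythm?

A: 4/3 = 4/3 chords/bar.
B: 3/4 = 0.75 chords/bar.
C: 6/5 = 1.2 chords/bar.
D: 4/2.5 = 1.6 chords/bar.
E: 5/2 = 2.5 chords/bar.
Fastest is E at 2.5 chords/bar.

Block E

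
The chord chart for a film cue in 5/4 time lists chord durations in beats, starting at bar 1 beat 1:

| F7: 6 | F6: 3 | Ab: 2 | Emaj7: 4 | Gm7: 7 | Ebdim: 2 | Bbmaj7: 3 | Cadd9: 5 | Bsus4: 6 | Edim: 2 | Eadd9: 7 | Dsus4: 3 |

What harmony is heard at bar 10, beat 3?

Beat 3 of bar 10 is beat (10−1)×5 + 3 = 48 overall.
Running totals: F7 ends at 6, F6 ends at 9, Ab ends at 11, Emaj7 ends at 15, Gm7 ends at 22, Ebdim ends at 24, Bbmaj7 ends at 27, Cadd9 ends at 32, Bsus4 ends at 38, Edim ends at 40, Eadd9 ends at 47, Dsus4 ends at 50.
Beat 48 falls within Dsus4.

Dsus4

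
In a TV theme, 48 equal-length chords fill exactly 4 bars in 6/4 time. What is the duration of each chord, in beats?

0.5 beats

4 bars × 6 beats/bar = 24 beats total.
24 beats ÷ 48 chords = 0.5 beats per chord.
(That is an eighth note.)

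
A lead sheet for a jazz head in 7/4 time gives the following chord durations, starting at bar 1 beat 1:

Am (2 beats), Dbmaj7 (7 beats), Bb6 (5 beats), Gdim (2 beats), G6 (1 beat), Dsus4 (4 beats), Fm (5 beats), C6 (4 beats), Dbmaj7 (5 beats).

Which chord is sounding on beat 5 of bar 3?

Dsus4

Beat 5 of bar 3 is beat (3−1)×7 + 5 = 19 overall.
Running totals: Am ends at 2, Dbmaj7 ends at 9, Bb6 ends at 14, Gdim ends at 16, G6 ends at 17, Dsus4 ends at 21.
Beat 19 falls within Dsus4.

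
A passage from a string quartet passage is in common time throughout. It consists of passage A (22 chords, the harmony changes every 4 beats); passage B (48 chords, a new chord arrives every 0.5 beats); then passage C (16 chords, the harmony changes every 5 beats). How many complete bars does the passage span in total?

A: 22 × 4 = 88 beats = 22 bars.
B: 48 × 0.5 = 24 beats = 6 bars.
C: 16 × 5 = 80 beats = 20 bars.
Total: 22 + 6 + 20 = 48 bars.

48 bars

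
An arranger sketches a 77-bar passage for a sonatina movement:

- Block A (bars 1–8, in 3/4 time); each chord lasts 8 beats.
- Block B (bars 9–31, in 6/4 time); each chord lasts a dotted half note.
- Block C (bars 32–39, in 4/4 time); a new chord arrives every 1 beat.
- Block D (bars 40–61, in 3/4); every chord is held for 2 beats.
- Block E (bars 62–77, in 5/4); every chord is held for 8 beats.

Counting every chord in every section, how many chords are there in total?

A: 8 bars × 3 beats = 24 beats; 8 beats/chord → 3 chords.
B: 23 bars × 6 beats = 138 beats; 3 beats/chord → 46 chords.
C: 8 bars × 4 beats = 32 beats; 1 beat/chord → 32 chords.
D: 22 bars × 3 beats = 66 beats; 2 beats/chord → 33 chords.
E: 16 bars × 5 beats = 80 beats; 8 beats/chord → 10 chords.
Total: 3 + 46 + 32 + 33 + 10 = 124.

124 chords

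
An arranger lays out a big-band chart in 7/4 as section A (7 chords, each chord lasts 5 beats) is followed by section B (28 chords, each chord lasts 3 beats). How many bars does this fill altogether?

17 bars

A: 7 × 5 = 35 beats = 5 bars.
B: 28 × 3 = 84 beats = 12 bars.
Total: 5 + 12 = 17 bars.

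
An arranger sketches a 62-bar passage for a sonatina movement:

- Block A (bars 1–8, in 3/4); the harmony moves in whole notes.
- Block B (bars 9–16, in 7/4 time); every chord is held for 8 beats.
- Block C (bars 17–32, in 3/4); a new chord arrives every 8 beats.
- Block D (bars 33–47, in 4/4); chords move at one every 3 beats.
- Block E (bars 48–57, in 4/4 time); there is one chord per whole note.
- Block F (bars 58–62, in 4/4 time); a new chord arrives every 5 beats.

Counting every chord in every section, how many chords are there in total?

A: 8·3 = 24 beats, 24/4 = 6 chords.
B: 8·7 = 56 beats, 56/8 = 7 chords.
C: 16·3 = 48 beats, 48/8 = 6 chords.
D: 15·4 = 60 beats, 60/3 = 20 chords.
E: 10·4 = 40 beats, 40/4 = 10 chords.
F: 5·4 = 20 beats, 20/5 = 4 chords.
Total: 6 + 7 + 6 + 20 + 10 + 4 = 53.

53 chords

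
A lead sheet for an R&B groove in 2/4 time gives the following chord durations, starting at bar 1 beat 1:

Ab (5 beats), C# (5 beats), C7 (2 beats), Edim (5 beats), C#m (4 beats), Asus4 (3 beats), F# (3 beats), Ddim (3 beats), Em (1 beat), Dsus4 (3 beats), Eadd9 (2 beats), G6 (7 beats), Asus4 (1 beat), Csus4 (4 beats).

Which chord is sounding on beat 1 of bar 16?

Beat 1 of bar 16 is beat (16−1)×2 + 1 = 31 overall.
Running totals: Ab ends at 5, C# ends at 10, C7 ends at 12, Edim ends at 17, C#m ends at 21, Asus4 ends at 24, F# ends at 27, Ddim ends at 30, Em ends at 31.
Beat 31 falls within Em.

Em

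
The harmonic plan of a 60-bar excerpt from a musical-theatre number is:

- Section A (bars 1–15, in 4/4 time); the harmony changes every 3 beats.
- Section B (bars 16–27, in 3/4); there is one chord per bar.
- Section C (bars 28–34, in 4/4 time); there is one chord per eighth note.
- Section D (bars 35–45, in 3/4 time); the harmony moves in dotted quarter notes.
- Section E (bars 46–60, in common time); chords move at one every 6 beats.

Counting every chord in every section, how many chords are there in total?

120 chords

A: 15 bars × 4 beats = 60 beats; 3 beats/chord → 20 chords.
B: 12 bars × 3 beats = 36 beats; 3 beats/chord → 12 chords.
C: 7 bars × 4 beats = 28 beats; 0.5 beats/chord → 56 chords.
D: 11 bars × 3 beats = 33 beats; 1.5 beats/chord → 22 chords.
E: 15 bars × 4 beats = 60 beats; 6 beats/chord → 10 chords.
Total: 20 + 12 + 56 + 22 + 10 = 120.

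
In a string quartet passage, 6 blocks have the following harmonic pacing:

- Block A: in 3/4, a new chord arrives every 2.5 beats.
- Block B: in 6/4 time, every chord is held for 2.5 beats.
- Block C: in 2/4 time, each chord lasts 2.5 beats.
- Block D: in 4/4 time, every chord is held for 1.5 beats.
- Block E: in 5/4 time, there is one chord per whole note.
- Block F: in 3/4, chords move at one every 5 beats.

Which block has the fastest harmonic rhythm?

A: 3 beats/bar ÷ 2.5 beats/chord = 1.2 chords/bar.
B: 6 beats/bar ÷ 2.5 beats/chord = 2.4 chords/bar.
C: 2 beats/bar ÷ 2.5 beats/chord = 0.8 chords/bar.
D: 4 beats/bar ÷ 1.5 beats/chord = 8/3 chords/bar.
E: 5 beats/bar ÷ 4 beats/chord = 1.25 chords/bar.
F: 3 beats/bar ÷ 5 beats/chord = 0.6 chords/bar.
Fastest is D at 8/3 chords/bar.

Block D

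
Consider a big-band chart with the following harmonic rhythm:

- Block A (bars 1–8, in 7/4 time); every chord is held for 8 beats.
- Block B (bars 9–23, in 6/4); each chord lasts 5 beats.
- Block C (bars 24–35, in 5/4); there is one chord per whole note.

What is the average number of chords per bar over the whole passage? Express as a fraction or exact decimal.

A: 8 bars of 7 beats is 56 beats; at 8 beats each that's 7 chords.
B: 15 bars of 6 beats is 90 beats; at 5 beats each that's 18 chords.
C: 12 bars of 5 beats is 60 beats; at 4 beats each that's 15 chords.
Overall: 40 chords over 35 bars → 40/35 = 8/7 chords per bar.

8/7 chords per bar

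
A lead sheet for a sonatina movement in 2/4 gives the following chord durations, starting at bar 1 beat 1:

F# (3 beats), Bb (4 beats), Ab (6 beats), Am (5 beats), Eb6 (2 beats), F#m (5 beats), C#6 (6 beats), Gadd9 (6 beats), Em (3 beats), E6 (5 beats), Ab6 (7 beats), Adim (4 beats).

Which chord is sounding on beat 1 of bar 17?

Beat 1 of bar 17 is beat (17−1)×2 + 1 = 33 overall.
Running totals: F# ends at 3, Bb ends at 7, Ab ends at 13, Am ends at 18, Eb6 ends at 20, F#m ends at 25, C#6 ends at 31, Gadd9 ends at 37.
Beat 33 falls within Gadd9.

Gadd9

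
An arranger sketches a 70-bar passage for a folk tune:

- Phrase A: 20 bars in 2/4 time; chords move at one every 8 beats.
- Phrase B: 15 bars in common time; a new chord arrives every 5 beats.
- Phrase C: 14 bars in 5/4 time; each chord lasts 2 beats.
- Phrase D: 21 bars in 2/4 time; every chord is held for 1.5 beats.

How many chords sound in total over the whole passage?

80 chords

A: 20·2 = 40 beats, 40/8 = 5 chords.
B: 15·4 = 60 beats, 60/5 = 12 chords.
C: 14·5 = 70 beats, 70/2 = 35 chords.
D: 21·2 = 42 beats, 42/1.5 = 28 chords.
Total: 5 + 12 + 35 + 28 = 80.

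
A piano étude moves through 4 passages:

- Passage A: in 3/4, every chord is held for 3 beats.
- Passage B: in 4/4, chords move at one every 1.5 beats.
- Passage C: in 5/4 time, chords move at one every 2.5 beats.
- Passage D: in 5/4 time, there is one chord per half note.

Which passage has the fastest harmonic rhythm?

A: 3/3 = 1 chord/bar.
B: 4/1.5 = 8/3 chords/bar.
C: 5/2.5 = 2 chords/bar.
D: 5/2 = 2.5 chords/bar.
Fastest is B at 8/3 chords/bar.

Passage B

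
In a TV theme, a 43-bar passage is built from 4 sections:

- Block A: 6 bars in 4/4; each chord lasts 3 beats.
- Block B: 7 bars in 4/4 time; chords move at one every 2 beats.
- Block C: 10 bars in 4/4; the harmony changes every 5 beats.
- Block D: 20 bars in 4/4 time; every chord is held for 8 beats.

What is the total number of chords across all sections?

40 chords

A: 6 bars × 4 beats = 24 beats; 3 beats/chord → 8 chords.
B: 7 bars × 4 beats = 28 beats; 2 beats/chord → 14 chords.
C: 10 bars × 4 beats = 40 beats; 5 beats/chord → 8 chords.
D: 20 bars × 4 beats = 80 beats; 8 beats/chord → 10 chords.
Total: 8 + 14 + 8 + 10 = 40.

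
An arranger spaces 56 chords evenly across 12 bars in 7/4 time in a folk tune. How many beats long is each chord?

1.5 beats

12 bars × 7 beats/bar = 84 beats total.
84 beats ÷ 56 chords = 1.5 beats per chord.
(That is a dotted quarter note.)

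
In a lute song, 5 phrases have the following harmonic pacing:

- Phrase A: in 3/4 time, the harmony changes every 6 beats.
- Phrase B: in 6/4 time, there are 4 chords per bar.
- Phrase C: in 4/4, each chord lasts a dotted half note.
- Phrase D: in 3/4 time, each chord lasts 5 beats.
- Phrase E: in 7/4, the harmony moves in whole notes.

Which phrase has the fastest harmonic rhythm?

A: 3 beats/bar ÷ 6 beats/chord = 0.5 chords/bar.
B: 6 beats/bar ÷ 1.5 beats/chord = 4 chords/bar.
C: 4 beats/bar ÷ 3 beats/chord = 4/3 chords/bar.
D: 3 beats/bar ÷ 5 beats/chord = 0.6 chords/bar.
E: 7 beats/bar ÷ 4 beats/chord = 1.75 chords/bar.
Fastest is B at 4 chords/bar.

Phrase B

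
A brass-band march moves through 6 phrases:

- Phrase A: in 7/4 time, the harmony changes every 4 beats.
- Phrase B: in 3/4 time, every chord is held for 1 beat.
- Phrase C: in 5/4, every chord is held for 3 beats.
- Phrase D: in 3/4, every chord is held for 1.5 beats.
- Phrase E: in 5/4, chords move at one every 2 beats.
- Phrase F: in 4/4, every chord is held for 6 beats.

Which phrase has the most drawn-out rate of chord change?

Phrase F

A: 7/4 = 1.75 chords/bar.
B: 3/1 = 3 chords/bar.
C: 5/3 = 5/3 chords/bar.
D: 3/1.5 = 2 chords/bar.
E: 5/2 = 2.5 chords/bar.
F: 4/6 = 2/3 chords/bar.
Slowest is F at 2/3 chords/bar.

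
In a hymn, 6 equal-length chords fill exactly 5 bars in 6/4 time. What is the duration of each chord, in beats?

5 bars × 6 beats/bar = 30 beats total.
30 beats ÷ 6 chords = 5 beats per chord.

5 beats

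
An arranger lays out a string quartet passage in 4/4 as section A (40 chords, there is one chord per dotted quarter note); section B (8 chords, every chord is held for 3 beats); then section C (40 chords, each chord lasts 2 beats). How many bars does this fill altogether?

41 bars

A: 40 × 1.5 = 60 beats = 15 bars.
B: 8 × 3 = 24 beats = 6 bars.
C: 40 × 2 = 80 beats = 20 bars.
Total: 15 + 6 + 20 = 41 bars.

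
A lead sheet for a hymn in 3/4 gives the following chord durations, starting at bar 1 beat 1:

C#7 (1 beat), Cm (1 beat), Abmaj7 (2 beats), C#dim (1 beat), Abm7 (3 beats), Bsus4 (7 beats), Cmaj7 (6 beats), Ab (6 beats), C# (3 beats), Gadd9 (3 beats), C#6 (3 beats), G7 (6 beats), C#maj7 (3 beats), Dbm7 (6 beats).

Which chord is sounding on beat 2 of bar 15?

Beat 2 of bar 15 is beat (15−1)×3 + 2 = 44 overall.
Running totals: C#7 ends at 1, Cm ends at 2, Abmaj7 ends at 4, C#dim ends at 5, Abm7 ends at 8, Bsus4 ends at 15, Cmaj7 ends at 21, Ab ends at 27, C# ends at 30, Gadd9 ends at 33, C#6 ends at 36, G7 ends at 42, C#maj7 ends at 45.
Beat 44 falls within C#maj7.

C#maj7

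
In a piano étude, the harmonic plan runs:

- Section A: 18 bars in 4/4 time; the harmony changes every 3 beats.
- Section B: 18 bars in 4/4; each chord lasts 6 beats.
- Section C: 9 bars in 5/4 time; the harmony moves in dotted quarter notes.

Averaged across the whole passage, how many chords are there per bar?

22/15 chords per bar

A: 18 bars of 4 beats is 72 beats; at 3 beats each that's 24 chords.
B: 18 bars of 4 beats is 72 beats; at 6 beats each that's 12 chords.
C: 9 bars of 5 beats is 45 beats; at 1.5 beats each that's 30 chords.
Overall: 66 chords over 45 bars → 66/45 = 22/15 chords per bar.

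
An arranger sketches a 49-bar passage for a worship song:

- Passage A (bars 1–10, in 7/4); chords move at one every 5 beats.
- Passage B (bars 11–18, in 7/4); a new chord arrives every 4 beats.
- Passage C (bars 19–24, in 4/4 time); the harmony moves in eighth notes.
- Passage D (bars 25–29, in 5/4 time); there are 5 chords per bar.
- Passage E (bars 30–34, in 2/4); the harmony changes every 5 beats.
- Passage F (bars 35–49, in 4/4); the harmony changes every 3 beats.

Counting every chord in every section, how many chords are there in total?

A: 10 bars × 7 beats = 70 beats; 5 beats/chord → 14 chords.
B: 8 bars × 7 beats = 56 beats; 4 beats/chord → 14 chords.
C: 6 bars × 4 beats = 24 beats; 0.5 beats/chord → 48 chords.
D: 5 bars × 5 beats = 25 beats; 1 beat/chord → 25 chords.
E: 5 bars × 2 beats = 10 beats; 5 beats/chord → 2 chords.
F: 15 bars × 4 beats = 60 beats; 3 beats/chord → 20 chords.
Total: 14 + 14 + 48 + 25 + 2 + 20 = 123.

123 chords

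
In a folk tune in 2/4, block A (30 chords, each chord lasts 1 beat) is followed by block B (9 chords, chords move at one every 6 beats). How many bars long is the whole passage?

A: 30 × 1 = 30 beats = 15 bars.
B: 9 × 6 = 54 beats = 27 bars.
Total: 15 + 27 = 42 bars.

42 bars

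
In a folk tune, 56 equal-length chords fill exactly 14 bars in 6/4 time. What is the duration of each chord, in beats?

1.5 beats

14 bars × 6 beats/bar = 84 beats total.
84 beats ÷ 56 chords = 1.5 beats per chord.
(That is a dotted quarter note.)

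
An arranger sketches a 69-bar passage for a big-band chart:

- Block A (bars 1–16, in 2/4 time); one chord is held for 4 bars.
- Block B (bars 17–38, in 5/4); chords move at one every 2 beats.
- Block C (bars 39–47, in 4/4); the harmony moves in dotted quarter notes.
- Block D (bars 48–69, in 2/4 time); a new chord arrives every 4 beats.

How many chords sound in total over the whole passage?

94 chords

A has 32 beats and chords last 8 each, so 4 chords.
B has 110 beats and chords last 2 each, so 55 chords.
C has 36 beats and chords last 1.5 each, so 24 chords.
D has 44 beats and chords last 4 each, so 11 chords.
Total: 4 + 55 + 24 + 11 = 94.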